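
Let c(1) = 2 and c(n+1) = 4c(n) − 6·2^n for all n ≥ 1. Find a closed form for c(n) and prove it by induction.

Claim: c(n) = -4^n + 3·2^n.

Base case: c(1) = 2, and -4^1 + 3·2^1 = -4 + 6 = 2.
Assume c(r) = -4^r + 3·2^r for some r ≥ 1.
Then c(r+1) = 4c(r) − 6·2^r = 4·(-4^r + 3·2^r) − 6·2^r = -4^{r+1} + 12·2^r − 6·2^r = -4^{r+1} + 6·2^r = -4^{r+1} + 3·2^{r+1}.
Hence c(n) = -4^n + 3·2^n for every n ≥ 1, by induction.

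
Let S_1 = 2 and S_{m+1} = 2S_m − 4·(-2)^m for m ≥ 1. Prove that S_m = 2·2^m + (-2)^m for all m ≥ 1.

Base case: S_1 = 2, and 2·2^1 + (-2)^1 = 4 − 2 = 2.
Assume S_j = 2·2^j + (-2)^j for some j ≥ 1.
Then S_{j+1} = 2S_j − 4·(-2)^j = 2·(2·2^j + (-2)^j) − 4·(-2)^j = 2·2^{j+1} + 2·(-2)^j − 4·(-2)^j = 2·2^{j+1} − 2·(-2)^j = 2·2^{j+1} + (-2)^{j+1}.
By induction, S_m = 2·2^m + (-2)^m for all m ≥ 1.

S_m = 2·2^m + (-2)^m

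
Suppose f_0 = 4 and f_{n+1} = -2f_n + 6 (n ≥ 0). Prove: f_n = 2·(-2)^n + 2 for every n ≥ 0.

Base case: f_0 = 4, and 2·(-2)^0 + 2 = 2 + 2 = 4.
Assume f_j = 2·(-2)^j + 2 for some j ≥ 0.
Then f_{j+1} = -2f_j + 6 = -2·(2·(-2)^j + 2) + 6 = -4·(-2)^j − 4 + 6 = 2·(-2)^{j+1} + 2.
By induction, f_n = 2·(-2)^n + 2 for all n ≥ 0.

f_n = 2·(-2)^n + 2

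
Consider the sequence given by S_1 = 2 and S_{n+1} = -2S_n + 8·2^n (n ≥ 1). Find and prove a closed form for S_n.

Claim: S_n = (-2)^n + 2·2^n.

Base case: S_1 = 2, and (-2)^1 + 2·2^1 = -2 + 4 = 2.
Assume S_r = (-2)^r + 2·2^r for some r ≥ 1.
Then S_{r+1} = -2S_r + 8·2^r = -2·((-2)^r + 2·2^r) + 8·2^r = (-2)^{r+1} − 4·2^r + 8·2^r = (-2)^{r+1} + 4·2^r = (-2)^{r+1} + 2·2^{r+1}.
This completes the inductive step, so S_n = (-2)^n + 2·2^n for all n ≥ 1.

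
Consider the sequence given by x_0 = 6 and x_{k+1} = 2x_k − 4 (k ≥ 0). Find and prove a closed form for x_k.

Claim: x_k = 2^{k+1} + 4.

Base case: x_0 = 6, and 2^{0+1} + 4 = 2 + 4 = 6.
Assume x_j = 2^{j+1} + 4 for some j ≥ 0.
Then x_{j+1} = 2x_j − 4 = 2·(2^{j+1} + 4) − 4 = 2^{j+2} + 8 − 4 = 2^{j+2} + 4.
So the formula holds for j+1, and by induction x_k = 2^{k+1} + 4 for all k ≥ 0.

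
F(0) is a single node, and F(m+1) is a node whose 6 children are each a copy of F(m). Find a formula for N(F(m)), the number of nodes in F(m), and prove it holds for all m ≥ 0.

Claim: N(F(m)) = (6^{m+1} − 1)/5.

Base case: N(F(0)) = 1, and (6^{0+1} − 1)/5 = 1.
Assume N(F(k)) = (6^{k+1} − 1)/5.
Then N(F(k+1)) = 1 + 6N(F(k)) = 1 + 6·(6^{k+1} − 1)/5 = 1 + (6^{k+2} − 6)/5 = (5 + 6^{k+2} − 6)/5 = (6^{k+2} − 1)/5.
By induction, N(F(m)) = (6^{m+1} − 1)/5 for all m ≥ 0.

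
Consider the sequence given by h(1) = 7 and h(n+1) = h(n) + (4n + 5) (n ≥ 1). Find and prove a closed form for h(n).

Claim: h(n) = 2n^2 + 3n + 2.

Base case: h(1) = 7, and 2·1^2 + 3·1 + 2 = 7.
Assume h(j) = 2j^2 + 3j + 2.
Then h(j+1) = h(j) + (4j + 5) = (2j^2 + 3j + 2) + (4j + 5) = 2j^2 + 7j + 7,
and 2·(j+1)^2 + 3·(j+1) + 2 = 2j^2 + 7j + 7.
This completes the inductive step, so h(n) = 2n^2 + 3n + 2 for all n ≥ 1.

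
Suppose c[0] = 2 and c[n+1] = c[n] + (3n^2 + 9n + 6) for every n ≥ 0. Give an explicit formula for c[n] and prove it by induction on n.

Claim: c[n] = n^3 + 3n^2 + 2n + 2.

Base case: c[0] = 2, and 0^3 + 3·0^2 + 2·0 + 2 = 2.
Assume c[j] = j^3 + 3j^2 + 2j + 2.
Then c[j+1] = c[j] + (3j^2 + 9j + 6) = (j^3 + 3j^2 + 2j + 2) + (3j^2 + 9j + 6) = j^3 + 6j^2 + 11j + 8,
and (j+1)^3 + 3·(j+1)^2 + 2·(j+1) + 2 = j^3 + 6j^2 + 11j + 8.
This completes the inductive step, so c[n] = n^3 + 3n^2 + 2n + 2 for all n ≥ 0.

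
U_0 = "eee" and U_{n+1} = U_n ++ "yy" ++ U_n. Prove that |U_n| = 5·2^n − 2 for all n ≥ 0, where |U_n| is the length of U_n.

Base case: |U_0| = 3, and 5·2^0 − 2 = 3.
Assume |U_k| = 5·2^k − 2.
Then |U_{k+1}| = |U_k| + 2 + |U_k| = 2|U_k| + 2 = 2(5·2^k − 2) + 2 = 5·2^{k+1} − 4 + 2 = 5·2^{k+1} − 2.
So the formula holds for k+1, and by induction |U_n| = 5·2^n − 2 for all n ≥ 0.

|U_n| = 5·2^n − 2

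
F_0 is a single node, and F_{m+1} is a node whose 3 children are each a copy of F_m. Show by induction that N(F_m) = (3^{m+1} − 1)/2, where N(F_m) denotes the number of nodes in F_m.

Base case: N(F_0) = 1, and (3^{0+1} − 1)/2 = 1.
Assume N(F_j) = (3^{j+1} − 1)/2.
Then N(F_{j+1}) = 1 + 3N(F_j) = 1 + 3·(3^{j+1} − 1)/2 = 1 + (3^{j+2} − 3)/2 = (2 + 3^{j+2} − 3)/2 = (3^{j+2} − 1)/2.
So the formula holds for j+1, and by induction N(F_m) = (3^{m+1} − 1)/2 for all m ≥ 0.

N(F_m) = (3^{m+1} − 1)/2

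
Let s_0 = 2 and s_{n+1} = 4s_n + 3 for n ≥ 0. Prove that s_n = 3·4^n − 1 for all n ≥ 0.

Base case: s_0 = 2, and 3·4^0 − 1 = 3 − 1 = 2.
Assume s_j = 3·4^j − 1 for some j ≥ 0.
Then s_{j+1} = 4s_j + 3 = 4·(3·4^j − 1) + 3 = 12·4^j − 4 + 3 = 3·4^{j+1} − 1.
By induction, s_n = 3·4^n − 1 for all n ≥ 0.

s_n = 3·4^n − 1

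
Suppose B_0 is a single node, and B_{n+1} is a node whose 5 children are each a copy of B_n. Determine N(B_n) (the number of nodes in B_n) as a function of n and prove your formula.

Claim: N(B_n) = (5^{n+1} − 1)/4.

Base case: N(B_0) = 1, and (5^{0+1} − 1)/4 = 1.
Assume N(B_r) = (5^{r+1} − 1)/4.
Then N(B_{r+1}) = 1 + 5N(B_r) = 1 + 5·(5^{r+1} − 1)/4 = 1 + (5^{r+2} − 5)/4 = (4 + 5^{r+2} − 5)/4 = (5^{r+2} − 1)/4.
So the formula holds for r+1, and by induction N(B_n) = (5^{n+1} − 1)/4 for all n ≥ 0.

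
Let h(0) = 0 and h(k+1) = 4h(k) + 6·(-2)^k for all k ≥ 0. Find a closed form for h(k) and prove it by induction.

Claim: h(k) = 4^k − (-2)^k.

Base case: h(0) = 0, and 4^0 − (-2)^0 = 1 − 1 = 0.
Assume h(r) = 4^r − (-2)^r for some r ≥ 0.
Then h(r+1) = 4h(r) + 6·(-2)^r = 4·(4^r − (-2)^r) + 6·(-2)^r = 4^{r+1} − 4·(-2)^r + 6·(-2)^r = 4^{r+1} + 2·(-2)^r = 4^{r+1} − (-2)^{r+1}.
This completes the inductive step, so h(k) = 4^k − (-2)^k for all k ≥ 0.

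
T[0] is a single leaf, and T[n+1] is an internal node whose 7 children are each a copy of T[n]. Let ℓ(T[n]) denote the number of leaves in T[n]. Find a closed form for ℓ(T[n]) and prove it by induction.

Claim: ℓ(T[n]) = 7^n.

Base case: ℓ(T[0]) = 1, and 7^0 = 1.
Assume ℓ(T[m]) = 7^m.
Then ℓ(T[m+1]) = 7·ℓ(T[m]) = 7·7^m = 7^{m+1}.
By induction, ℓ(T[n]) = 7^n for all n ≥ 0.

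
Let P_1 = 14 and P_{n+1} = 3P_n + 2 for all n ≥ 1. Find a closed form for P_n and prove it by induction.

Claim: P_n = 5·3^n − 1.

Base case: P_1 = 14, and 5·3^1 − 1 = 15 − 1 = 14.
Assume P_r = 5·3^r − 1 for some r ≥ 1.
Then P_{r+1} = 3P_r + 2 = 3·(5·3^r − 1) + 2 = 15·3^r − 3 + 2 = 5·3^{r+1} − 1.
Hence P_n = 5·3^n − 1 for every n ≥ 1, by induction.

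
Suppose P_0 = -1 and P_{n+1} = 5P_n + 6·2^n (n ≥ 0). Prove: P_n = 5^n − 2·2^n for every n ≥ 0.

Base case: P_0 = -1, and 5^0 − 2·2^0 = 1 − 2 = -1.
Assume P_m = 5^m − 2·2^m for some m ≥ 0.
Then P_{m+1} = 5P_m + 6·2^m = 5·(5^m − 2·2^m) + 6·2^m = 5^{m+1} − 10·2^m + 6·2^m = 5^{m+1} − 4·2^m = 5^{m+1} − 2·2^{m+1}.
Hence P_n = 5^n − 2·2^n for every n ≥ 0, by induction.

P_n = 5^n − 2·2^n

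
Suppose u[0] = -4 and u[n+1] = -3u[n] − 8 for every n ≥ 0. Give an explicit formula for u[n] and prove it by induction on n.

Claim: u[n] = -2·(-3)^n − 2.

Base case: u[0] = -4, and -2·(-3)^0 − 2 = -2 − 2 = -4.
Assume u[j] = -2·(-3)^j − 2 for some j ≥ 0.
Then u[j+1] = -3u[j] − 8 = -3·(-2·(-3)^j − 2) − 8 = 6·(-3)^j + 6 − 8 = -2·(-3)^{j+1} − 2.
So the formula holds for j+1, and by induction u[n] = -2·(-3)^n − 2 for all n ≥ 0.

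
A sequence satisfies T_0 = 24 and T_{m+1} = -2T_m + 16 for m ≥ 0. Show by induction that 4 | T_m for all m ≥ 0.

Base case: T_0 = 24 = 4·6, so 4 | T_0.
Assume 4 | T_k, so T_k = 4t for some integer t.
Then T_{k+1} = -2T_k + 16 = -2·(4t) + 16 = 4(-2t + 4), so 4 | T_{k+1}.
By induction, 4 | T_m for all m ≥ 0.

4 | T_m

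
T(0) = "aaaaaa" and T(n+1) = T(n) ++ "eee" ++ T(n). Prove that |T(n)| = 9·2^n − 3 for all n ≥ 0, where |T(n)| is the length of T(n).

Base case: |T(0)| = 6, and 9·2^0 − 3 = 6.
Assume |T(r)| = 9·2^r − 3.
Then |T(r+1)| = |T(r)| + 3 + |T(r)| = 2|T(r)| + 3 = 2(9·2^r − 3) + 3 = 9·2^{r+1} − 6 + 3 = 9·2^{r+1} − 3.
So the formula holds for r+1, and by induction |T(n)| = 9·2^n − 3 for all n ≥ 0.

|T(n)| = 9·2^n − 3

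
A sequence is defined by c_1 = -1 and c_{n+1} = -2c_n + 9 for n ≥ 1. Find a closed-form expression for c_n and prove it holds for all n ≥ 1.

Claim: c_n = 2·(-2)^n + 3.

Base case: c_1 = -1, and 2·(-2)^1 + 3 = -4 + 3 = -1.
Assume c_r = 2·(-2)^r + 3 for some r ≥ 1.
Then c_{r+1} = -2c_r + 9 = -2·(2·(-2)^r + 3) + 9 = -4·(-2)^r − 6 + 9 = 2·(-2)^{r+1} + 3.
This completes the inductive step, so c_n = 2·(-2)^n + 3 for all n ≥ 1.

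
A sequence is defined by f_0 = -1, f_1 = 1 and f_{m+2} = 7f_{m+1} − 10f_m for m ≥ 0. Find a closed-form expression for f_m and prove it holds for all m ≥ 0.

Claim: f_m = 5^m − 2·2^m.

Base cases: f_0 = -1 and 5^0 − 2·2^0 = -1; f_1 = 1 and 5^1 − 2·2^1 = 1.
Assume f_j = 5^j − 2·2^j for all 0 ≤ j ≤ r, where r ≥ 1.
Then f_{r+1} = 7f_r − 10f_{r−1} = 7·(5^r − 2·2^r) − 10·(5^{r−1} − 2·2^{r−1}) = (7·5 − 10)5^{r−1} − 2·(7·2 − 10)2^{r−1} = 25·5^{r−1} − 8·2^{r−1} = 5^{r+1} − 2·2^{r+1}.
Hence f_m = 5^m − 2·2^m for every m ≥ 0, by strong induction.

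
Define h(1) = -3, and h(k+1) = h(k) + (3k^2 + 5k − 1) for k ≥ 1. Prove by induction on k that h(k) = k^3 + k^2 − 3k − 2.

Base case: h(1) = -3, and 1^3 + 1^2 − 3·1 − 2 = -3.
Assume h(m) = m^3 + m^2 − 3m − 2.
Then h(m+1) = h(m) + (3m^2 + 5m − 1) = (m^3 + m^2 − 3m − 2) + (3m^2 + 5m − 1) = m^3 + 4m^2 + 2m − 3,
and (m+1)^3 + (m+1)^2 − 3·(m+1) − 2 = m^3 + 4m^2 + 2m − 3.
This completes the inductive step, so h(k) = k^3 + k^2 − 3k − 2 for all k ≥ 1.

h(k) = k^3 + k^2 − 3k − 2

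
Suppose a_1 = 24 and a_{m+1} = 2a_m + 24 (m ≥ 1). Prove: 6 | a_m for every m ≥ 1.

Base case: a_1 = 24 = 6·4, so 6 | a_1.
Assume 6 | a_j, so a_j = 6t for some integer t.
Then a_{j+1} = 2a_j + 24 = 2·(6t) + 24 = 6(2t + 4), so 6 | a_{j+1}.
By induction, 6 | a_m for all m ≥ 1.

6 | a_m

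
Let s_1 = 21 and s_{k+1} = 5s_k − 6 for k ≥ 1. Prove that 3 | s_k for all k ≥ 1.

Base case: s_1 = 21 = 3·7, so 3 | s_1.
Assume 3 | s_r, so s_r = 3t for some integer t.
Then s_{r+1} = 5s_r − 6 = 5·(3t) − 6 = 3(5t − 2), so 3 | s_{r+1}.
Hence 3 | s_k for every k ≥ 1, by induction.

3 | s_k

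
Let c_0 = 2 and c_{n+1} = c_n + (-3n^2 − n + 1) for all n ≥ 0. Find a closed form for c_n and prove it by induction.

Claim: c_n = -n^3 + n^2 + n + 2.

Base case: c_0 = 2, and -0^3 + 0^2 + 0 + 2 = 2.
Assume c_r = -r^3 + r^2 + r + 2.
Then c_{r+1} = c_r + (-3r^2 − r + 1) = (-r^3 + r^2 + r + 2) + (-3r^2 − r + 1) = -r^3 − 2r^2 + 3,
and -(r+1)^3 + (r+1)^2 + (r+1) + 2 = -r^3 − 2r^2 + 3.
By induction, c_n = -n^3 + n^2 + n + 2 for all n ≥ 0.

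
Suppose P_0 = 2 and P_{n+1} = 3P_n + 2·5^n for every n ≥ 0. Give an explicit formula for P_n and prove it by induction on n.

Claim: P_n = 3^n + 5^n.

Base case: P_0 = 2, and 3^0 + 5^0 = 1 + 1 = 2.
Assume P_j = 3^j + 5^j for some j ≥ 0.
Then P_{j+1} = 3P_j + 2·5^j = 3·(3^j + 5^j) + 2·5^j = 3^{j+1} + 3·5^j + 2·5^j = 3^{j+1} + 5·5^j = 3^{j+1} + 5^{j+1}.
Hence P_n = 3^n + 5^n for every n ≥ 0, by induction.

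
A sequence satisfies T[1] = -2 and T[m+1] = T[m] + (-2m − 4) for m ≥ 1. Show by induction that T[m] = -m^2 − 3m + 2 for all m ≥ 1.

Base case: T[1] = -2, and -1^2 − 3·1 + 2 = -2.
Assume T[k] = -k^2 − 3k + 2.
Then T[k+1] = T[k] + (-2k − 4) = (-k^2 − 3k + 2) + (-2k − 4) = -k^2 − 5k − 2,
and -(k+1)^2 − 3·(k+1) + 2 = -k^2 − 5k − 2.
Hence T[m] = -m^2 − 3m + 2 for every m ≥ 1, by induction.

T[m] = -m^2 − 3m + 2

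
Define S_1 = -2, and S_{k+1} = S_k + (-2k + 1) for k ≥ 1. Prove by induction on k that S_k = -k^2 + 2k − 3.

Base case: S_1 = -2, and -1^2 + 2·1 − 3 = -2.
Assume S_r = -r^2 + 2r − 3.
Then S_{r+1} = S_r + (-2r + 1) = (-r^2 + 2r − 3) + (-2r + 1) = -r^2 − 2,
and -(r+1)^2 + 2·(r+1) − 3 = -r^2 − 2.
Hence S_k = -k^2 + 2k − 3 for every k ≥ 1, by induction.

S_k = -k^2 + 2k − 3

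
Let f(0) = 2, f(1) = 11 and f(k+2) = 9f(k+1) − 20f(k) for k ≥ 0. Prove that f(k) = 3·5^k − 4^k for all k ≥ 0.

Base cases: f(0) = 2 and 3·5^0 − 4^0 = 2; f(1) = 11 and 3·5^1 − 4^1 = 11.
Assume f(i) = 3·5^i − 4^i for all 0 ≤ i ≤ j, where j ≥ 1.
Then f(j+1) = 9f(j) − 20f(j−1) = 9·(3·5^j − 4^j) − 20·(3·5^{j−1} − 4^{j−1}) = 3·(9·5 − 20)5^{j−1} − (9·4 − 20)4^{j−1} = 75·5^{j−1} − 16·4^{j−1} = 3·5^{j+1} − 4^{j+1}.
This completes the inductive step, so f(k) = 3·5^k − 4^k for all k ≥ 0.

f(k) = 3·5^k − 4^k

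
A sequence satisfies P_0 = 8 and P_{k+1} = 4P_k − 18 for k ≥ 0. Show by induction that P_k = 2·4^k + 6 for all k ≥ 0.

Base case: P_0 = 8, and 2·4^0 + 6 = 2 + 6 = 8.
Assume P_r = 2·4^r + 6 for some r ≥ 0.
Then P_{r+1} = 4P_r − 18 = 4·(2·4^r + 6) − 18 = 8·4^r + 24 − 18 = 2·4^{r+1} + 6.
This completes the inductive step, so P_k = 2·4^k + 6 for all k ≥ 0.

P_k = 2·4^k + 6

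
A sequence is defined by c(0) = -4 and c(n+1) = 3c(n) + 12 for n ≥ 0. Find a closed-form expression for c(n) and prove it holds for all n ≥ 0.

Claim: c(n) = 2·3^n − 6.

Base case: c(0) = -4, and 2·3^0 − 6 = 2 − 6 = -4.
Assume c(k) = 2·3^k − 6 for some k ≥ 0.
Then c(k+1) = 3c(k) + 12 = 3·(2·3^k − 6) + 12 = 6·3^k − 18 + 12 = 2·3^{k+1} − 6.
So the formula holds for k+1, and by induction c(n) = 2·3^n − 6 for all n ≥ 0.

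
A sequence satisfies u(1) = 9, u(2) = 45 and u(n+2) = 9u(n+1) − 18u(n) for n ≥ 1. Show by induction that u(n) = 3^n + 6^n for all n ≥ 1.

Base cases: u(1) = 9 and 3^1 + 6^1 = 9; u(2) = 45 and 3^2 + 6^2 = 45.
Assume u(j) = 3^j + 6^j for all 1 ≤ j ≤ k, where k ≥ 2.
Then u(k+1) = 9u(k) − 18u(k−1) = 9·(3^k + 6^k) − 18·(3^{k−1} + 6^{k−1}) = (9·3 − 18)3^{k−1} + (9·6 − 18)6^{k−1} = 9·3^{k−1} + 36·6^{k−1} = 3^{k+1} + 6^{k+1}.
Hence u(n) = 3^n + 6^n for every n ≥ 1, by strong induction.

u(n) = 3^n + 6^n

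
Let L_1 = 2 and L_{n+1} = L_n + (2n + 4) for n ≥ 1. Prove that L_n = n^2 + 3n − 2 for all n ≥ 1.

Base case: L_1 = 2, and 1^2 + 3·1 − 2 = 2.
Assume L_k = k^2 + 3k − 2.
Then L_{k+1} = L_k + (2k + 4) = (k^2 + 3k − 2) + (2k + 4) = k^2 + 5k + 2,
and (k+1)^2 + 3·(k+1) − 2 = k^2 + 5k + 2.
By induction, L_n = n^2 + 3n − 2 for all n ≥ 1.

L_n = n^2 + 3n − 2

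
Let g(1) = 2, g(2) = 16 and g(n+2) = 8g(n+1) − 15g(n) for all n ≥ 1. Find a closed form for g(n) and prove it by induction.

Claim: g(n) = -3^n + 5^n.

Base cases: g(1) = 2 and -3^1 + 5^1 = 2; g(2) = 16 and -3^2 + 5^2 = 16.
Assume g(i) = -3^i + 5^i for all 1 ≤ i ≤ j, where j ≥ 2.
Then g(j+1) = 8g(j) − 15g(j−1) = 8·(-3^j + 5^j) − 15·(-3^{j−1} + 5^{j−1}) = -(8·3 − 15)3^{j−1} + (8·5 − 15)5^{j−1} = -9·3^{j−1} + 25·5^{j−1} = -3^{j+1} + 5^{j+1}.
By strong induction, g(n) = -3^n + 5^n for all n ≥ 1.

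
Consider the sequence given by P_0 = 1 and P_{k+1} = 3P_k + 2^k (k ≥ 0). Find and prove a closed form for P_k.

Claim: P_k = 2·3^k − 2^k.

Base case: P_0 = 1, and 2·3^0 − 2^0 = 2 − 1 = 1.
Assume P_m = 2·3^m − 2^m for some m ≥ 0.
Then P_{m+1} = 3P_m + 2^m = 3·(2·3^m − 2^m) + 2^m = 2·3^{m+1} − 3·2^m + 2^m = 2·3^{m+1} − 2·2^m = 2·3^{m+1} − 2^{m+1}.
By induction, P_k = 2·3^k − 2^k for all k ≥ 0.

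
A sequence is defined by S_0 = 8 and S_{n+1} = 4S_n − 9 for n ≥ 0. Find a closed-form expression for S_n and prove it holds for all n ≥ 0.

Claim: S_n = 5·4^n + 3.

Base case: S_0 = 8, and 5·4^0 + 3 = 5 + 3 = 8.
Assume S_r = 5·4^r + 3 for some r ≥ 0.
Then S_{r+1} = 4S_r − 9 = 4·(5·4^r + 3) − 9 = 20·4^r + 12 − 9 = 5·4^{r+1} + 3.
By induction, S_n = 5·4^n + 3 for all n ≥ 0.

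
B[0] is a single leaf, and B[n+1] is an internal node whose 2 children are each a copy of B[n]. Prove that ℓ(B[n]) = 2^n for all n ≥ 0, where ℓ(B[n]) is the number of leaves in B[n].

Base case: ℓ(B[0]) = 1, and 2^0 = 1.
Assume ℓ(B[m]) = 2^m.
Then ℓ(B[m+1]) = 2·ℓ(B[m]) = 2·2^m = 2^{m+1}.
By induction, ℓ(B[n]) = 2^n for all n ≥ 0.

ℓ(B[n]) = 2^n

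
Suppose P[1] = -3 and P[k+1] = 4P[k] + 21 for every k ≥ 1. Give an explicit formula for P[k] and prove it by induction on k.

Claim: P[k] = 4^k − 7.

Base case: P[1] = -3, and 4^1 − 7 = 4 − 7 = -3.
Assume P[j] = 4^j − 7 for some j ≥ 1.
Then P[j+1] = 4P[j] + 21 = 4·(4^j − 7) + 21 = 4^{j+1} − 28 + 21 = 4^{j+1} − 7.
This completes the inductive step, so P[k] = 4^k − 7 for all k ≥ 1.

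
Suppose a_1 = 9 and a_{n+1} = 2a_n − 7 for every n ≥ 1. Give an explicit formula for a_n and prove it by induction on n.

Claim: a_n = 2^n + 7.

Base case: a_1 = 9, and 2^1 + 7 = 2 + 7 = 9.
Assume a_k = 2^k + 7 for some k ≥ 1.
Then a_{k+1} = 2a_k − 7 = 2·(2^k + 7) − 7 = 2^{k+1} + 14 − 7 = 2^{k+1} + 7.
By induction, a_n = 2^n + 7 for all n ≥ 1.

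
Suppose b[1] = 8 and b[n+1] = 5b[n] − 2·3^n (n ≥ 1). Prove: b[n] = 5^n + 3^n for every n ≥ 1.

Base case: b[1] = 8, and 5^1 + 3^1 = 5 + 3 = 8.
Assume b[m] = 5^m + 3^m for some m ≥ 1.
Then b[m+1] = 5b[m] − 2·3^m = 5·(5^m + 3^m) − 2·3^m = 5^{m+1} + 5·3^m − 2·3^m = 5^{m+1} + 3·3^m = 5^{m+1} + 3^{m+1}.
Hence b[n] = 5^n + 3^n for every n ≥ 1, by induction.

b[n] = 5^n + 3^n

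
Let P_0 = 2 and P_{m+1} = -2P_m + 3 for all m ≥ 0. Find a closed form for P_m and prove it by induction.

Claim: P_m = (-2)^m + 1.

Base case: P_0 = 2, and (-2)^0 + 1 = 1 + 1 = 2.
Assume P_r = (-2)^r + 1 for some r ≥ 0.
Then P_{r+1} = -2P_r + 3 = -2·((-2)^r + 1) + 3 = -2·(-2)^r − 2 + 3 = (-2)^{r+1} + 1.
This completes the inductive step, so P_m = (-2)^m + 1 for all m ≥ 0.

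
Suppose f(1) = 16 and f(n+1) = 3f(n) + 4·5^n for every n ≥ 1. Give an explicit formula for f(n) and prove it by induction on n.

Claim: f(n) = 2·3^n + 2·5^n.

Base case: f(1) = 16, and 2·3^1 + 2·5^1 = 6 + 10 = 16.
Assume f(k) = 2·3^k + 2·5^k for some k ≥ 1.
Then f(k+1) = 3f(k) + 4·5^k = 3·(2·3^k + 2·5^k) + 4·5^k = 2·3^{k+1} + 6·5^k + 4·5^k = 2·3^{k+1} + 10·5^k = 2·3^{k+1} + 2·5^{k+1}.
This completes the inductive step, so f(n) = 2·3^n + 2·5^n for all n ≥ 1.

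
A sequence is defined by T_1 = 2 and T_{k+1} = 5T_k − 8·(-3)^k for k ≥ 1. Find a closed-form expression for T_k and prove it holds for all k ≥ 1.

Claim: T_k = 5^k + (-3)^k.

Base case: T_1 = 2, and 5^1 + (-3)^1 = 5 − 3 = 2.
Assume T_m = 5^m + (-3)^m for some m ≥ 1.
Then T_{m+1} = 5T_m − 8·(-3)^m = 5·(5^m + (-3)^m) − 8·(-3)^m = 5^{m+1} + 5·(-3)^m − 8·(-3)^m = 5^{m+1} − 3·(-3)^m = 5^{m+1} + (-3)^{m+1}.
By induction, T_k = 5^k + (-3)^k for all k ≥ 1.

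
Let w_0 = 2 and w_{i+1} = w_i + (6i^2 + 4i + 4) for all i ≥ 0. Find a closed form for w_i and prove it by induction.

Claim: w_i = 2i^3 − i^2 + 3i + 2.

Base case: w_0 = 2, and 2·0^3 − 0^2 + 3·0 + 2 = 2.
Assume w_r = 2r^3 − r^2 + 3r + 2.
Then w_{r+1} = w_r + (6r^2 + 4r + 4) = (2r^3 − r^2 + 3r + 2) + (6r^2 + 4r + 4) = 2r^3 + 5r^2 + 7r + 6,
and 2·(r+1)^3 − (r+1)^2 + 3·(r+1) + 2 = 2r^3 + 5r^2 + 7r + 6.
This completes the inductive step, so w_i = 2i^3 − i^2 + 3i + 2 for all i ≥ 0.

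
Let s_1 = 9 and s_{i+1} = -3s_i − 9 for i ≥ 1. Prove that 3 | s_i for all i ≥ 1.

Base case: s_1 = 9 = 3·3, so 3 | s_1.
Assume 3 | s_m, so s_m = 3t for some integer t.
Then s_{m+1} = -3s_m − 9 = -3·(3t) − 9 = 3(-3t − 3), so 3 | s_{m+1}.
So the property holds for m+1, and by induction 3 | s_i for all i ≥ 1.

3 | s_i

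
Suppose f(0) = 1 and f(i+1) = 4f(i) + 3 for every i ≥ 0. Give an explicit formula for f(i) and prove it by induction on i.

Claim: f(i) = 2·4^i − 1.

Base case: f(0) = 1, and 2·4^0 − 1 = 2 − 1 = 1.
Assume f(j) = 2·4^j − 1 for some j ≥ 0.
Then f(j+1) = 4f(j) + 3 = 4·(2·4^j − 1) + 3 = 8·4^j − 4 + 3 = 2·4^{j+1} − 1.
This completes the inductive step, so f(i) = 2·4^i − 1 for all i ≥ 0.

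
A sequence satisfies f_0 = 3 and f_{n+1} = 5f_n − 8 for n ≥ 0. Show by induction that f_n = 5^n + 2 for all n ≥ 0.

Base case: f_0 = 3, and 5^0 + 2 = 1 + 2 = 3.
Assume f_r = 5^r + 2 for some r ≥ 0.
Then f_{r+1} = 5f_r − 8 = 5·(5^r + 2) − 8 = 5^{r+1} + 10 − 8 = 5^{r+1} + 2.
By induction, f_n = 5^n + 2 for all n ≥ 0.

f_n = 5^n + 2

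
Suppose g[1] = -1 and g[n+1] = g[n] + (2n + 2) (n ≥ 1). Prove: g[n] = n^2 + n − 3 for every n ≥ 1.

Base case: g[1] = -1, and 1^2 + 1 − 3 = -1.
Assume g[m] = m^2 + m − 3.
Then g[m+1] = g[m] + (2m + 2) = (m^2 + m − 3) + (2m + 2) = m^2 + 3m − 1,
and (m+1)^2 + (m+1) − 3 = m^2 + 3m − 1.
Hence g[n] = n^2 + n − 3 for every n ≥ 1, by induction.

g[n] = n^2 + n − 3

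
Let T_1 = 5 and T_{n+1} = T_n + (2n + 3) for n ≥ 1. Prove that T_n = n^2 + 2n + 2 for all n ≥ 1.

Base case: T_1 = 5, and 1^2 + 2·1 + 2 = 5.
Assume T_k = k^2 + 2k + 2.
Then T_{k+1} = T_k + (2k + 3) = (k^2 + 2k + 2) + (2k + 3) = k^2 + 4k + 5,
and (k+1)^2 + 2·(k+1) + 2 = k^2 + 4k + 5.
Hence T_n = n^2 + 2n + 2 for every n ≥ 1, by induction.

T_n = n^2 + 2n + 2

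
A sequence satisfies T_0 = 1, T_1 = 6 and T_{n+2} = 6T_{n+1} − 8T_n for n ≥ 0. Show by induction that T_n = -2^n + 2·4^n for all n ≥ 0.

Base cases: T_0 = 1 and -2^0 + 2·4^0 = 1; T_1 = 6 and -2^1 + 2·4^1 = 6.
Assume T_j = -2^j + 2·4^j for all 0 ≤ j ≤ k, where k ≥ 1.
Then T_{k+1} = 6T_k − 8T_{k−1} = 6·(-2^k + 2·4^k) − 8·(-2^{k−1} + 2·4^{k−1}) = -(6·2 − 8)2^{k−1} + 2·(6·4 − 8)4^{k−1} = -4·2^{k−1} + 32·4^{k−1} = -2^{k+1} + 2·4^{k+1}.
So the formula holds for k+1, and by strong induction T_n = -2^n + 2·4^n for all n ≥ 0.

T_n = -2^n + 2·4^n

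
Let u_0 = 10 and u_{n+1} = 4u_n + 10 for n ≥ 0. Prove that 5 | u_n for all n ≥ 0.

Base case: u_0 = 10 = 5·2, so 5 | u_0.
Assume 5 | u_r, so u_r = 5t for some integer t.
Then u_{r+1} = 4u_r + 10 = 4·(5t) + 10 = 5(4t + 2), so 5 | u_{r+1}.
So the property holds for r+1, and by induction 5 | u_n for all n ≥ 0.

5 | u_n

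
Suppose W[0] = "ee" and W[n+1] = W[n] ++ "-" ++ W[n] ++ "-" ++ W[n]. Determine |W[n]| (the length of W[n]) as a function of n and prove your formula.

Claim: |W[n]| = 3^{n+1} − 1.

Base case: |W[0]| = 2, and 3^{0+1} − 1 = 2.
Assume |W[r]| = 3^{r+1} − 1.
Then |W[r+1]| = 3|W[r]| + 2 = 3(3^{r+1} − 1) + 2 = 3^{r+2} − 3 + 2 = 3^{r+2} − 1.
By induction, |W[n]| = 3^{n+1} − 1 for all n ≥ 0.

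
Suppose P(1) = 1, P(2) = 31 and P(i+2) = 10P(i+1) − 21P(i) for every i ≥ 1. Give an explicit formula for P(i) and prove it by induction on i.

Claim: P(i) = 7^i − 2·3^i.

Base cases: P(1) = 1 and 7^1 − 2·3^1 = 1; P(2) = 31 and 7^2 − 2·3^2 = 31.
Assume P(j) = 7^j − 2·3^j for all 1 ≤ j ≤ r, where r ≥ 2.
Then P(r+1) = 10P(r) − 21P(r−1) = 10·(7^r − 2·3^r) − 21·(7^{r−1} − 2·3^{r−1}) = (10·7 − 21)7^{r−1} − 2·(10·3 − 21)3^{r−1} = 49·7^{r−1} − 18·3^{r−1} = 7^{r+1} − 2·3^{r+1}.
Hence P(i) = 7^i − 2·3^i for every i ≥ 1, by strong induction.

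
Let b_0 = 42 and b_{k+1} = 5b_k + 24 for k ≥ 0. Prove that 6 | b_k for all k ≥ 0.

Base case: b_0 = 42 = 6·7, so 6 | b_0.
Assume 6 | b_r, so b_r = 6t for some integer t.
Then b_{r+1} = 5b_r + 24 = 5·(6t) + 24 = 6(5t + 4), so 6 | b_{r+1}.
This completes the inductive step, so 6 | b_k for all k ≥ 0.

6 | b_k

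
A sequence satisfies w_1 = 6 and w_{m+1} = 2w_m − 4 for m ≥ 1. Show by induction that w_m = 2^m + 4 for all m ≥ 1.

Base case: w_1 = 6, and 2^1 + 4 = 2 + 4 = 6.
Assume w_j = 2^j + 4 for some j ≥ 1.
Then w_{j+1} = 2w_j − 4 = 2·(2^j + 4) − 4 = 2^{j+1} + 8 − 4 = 2^{j+1} + 4.
This completes the inductive step, so w_m = 2^m + 4 for all m ≥ 1.

w_m = 2^m + 4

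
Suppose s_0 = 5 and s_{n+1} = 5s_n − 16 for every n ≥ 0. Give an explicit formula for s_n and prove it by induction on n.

Claim: s_n = 5^n + 4.

Base case: s_0 = 5, and 5^0 + 4 = 1 + 4 = 5.
Assume s_j = 5^j + 4 for some j ≥ 0.
Then s_{j+1} = 5s_j − 16 = 5·(5^j + 4) − 16 = 5^{j+1} + 20 − 16 = 5^{j+1} + 4.
By induction, s_n = 5^n + 4 for all n ≥ 0.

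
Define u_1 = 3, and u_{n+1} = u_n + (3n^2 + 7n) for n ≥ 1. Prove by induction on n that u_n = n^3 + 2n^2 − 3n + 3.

Base case: u_1 = 3, and 1^3 + 2·1^2 − 3·1 + 3 = 3.
Assume u_k = k^3 + 2k^2 − 3k + 3.
Then u_{k+1} = u_k + (3k^2 + 7k) = (k^3 + 2k^2 − 3k + 3) + (3k^2 + 7k) = k^3 + 5k^2 + 4k + 3,
and (k+1)^3 + 2·(k+1)^2 − 3·(k+1) + 3 = k^3 + 5k^2 + 4k + 3.
Hence u_n = n^3 + 2n^2 − 3n + 3 for every n ≥ 1, by induction.

u_n = n^3 + 2n^2 − 3n + 3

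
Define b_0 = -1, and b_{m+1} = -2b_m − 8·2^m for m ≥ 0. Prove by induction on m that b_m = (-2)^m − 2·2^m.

Base case: b_0 = -1, and (-2)^0 − 2·2^0 = 1 − 2 = -1.
Assume b_r = (-2)^r − 2·2^r for some r ≥ 0.
Then b_{r+1} = -2b_r − 8·2^r = -2·((-2)^r − 2·2^r) − 8·2^r = (-2)^{r+1} + 4·2^r − 8·2^r = (-2)^{r+1} − 4·2^r = (-2)^{r+1} − 2·2^{r+1}.
Hence b_m = (-2)^m − 2·2^m for every m ≥ 0, by induction.

b_m = (-2)^m − 2·2^m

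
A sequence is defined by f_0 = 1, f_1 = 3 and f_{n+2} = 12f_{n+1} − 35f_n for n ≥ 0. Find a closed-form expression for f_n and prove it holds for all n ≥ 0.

Claim: f_n = 2·5^n − 7^n.

Base cases: f_0 = 1 and 2·5^0 − 7^0 = 1; f_1 = 3 and 2·5^1 − 7^1 = 3.
Assume f_j = 2·5^j − 7^j for all 0 ≤ j ≤ m, where m ≥ 1.
Then f_{m+1} = 12f_m − 35f_{m−1} = 12·(2·5^m − 7^m) − 35·(2·5^{m−1} − 7^{m−1}) = 2·(12·5 − 35)5^{m−1} − (12·7 − 35)7^{m−1} = 50·5^{m−1} − 49·7^{m−1} = 2·5^{m+1} − 7^{m+1}.
By strong induction, f_n = 2·5^n − 7^n for all n ≥ 0.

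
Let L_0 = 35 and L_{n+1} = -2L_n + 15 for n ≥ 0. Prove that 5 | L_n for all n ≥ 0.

Base case: L_0 = 35 = 5·7, so 5 | L_0.
Assume 5 | L_m, so L_m = 5t for some integer t.
Then L_{m+1} = -2L_m + 15 = -2·(5t) + 15 = 5(-2t + 3), so 5 | L_{m+1}.
This completes the inductive step, so 5 | L_n for all n ≥ 0.

5 | L_n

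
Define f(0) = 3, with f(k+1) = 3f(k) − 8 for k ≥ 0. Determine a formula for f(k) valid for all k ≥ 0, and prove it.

Claim: f(k) = -3^k + 4.

Base case: f(0) = 3, and -3^0 + 4 = -1 + 4 = 3.
Assume f(m) = -3^m + 4 for some m ≥ 0.
Then f(m+1) = 3f(m) − 8 = 3·(-3^m + 4) − 8 = -3^{m+1} + 12 − 8 = -3^{m+1} + 4.
This completes the inductive step, so f(k) = -3^k + 4 for all k ≥ 0.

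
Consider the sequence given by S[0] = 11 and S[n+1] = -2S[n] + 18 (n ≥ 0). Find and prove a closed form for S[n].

Claim: S[n] = 5·(-2)^n + 6.

Base case: S[0] = 11, and 5·(-2)^0 + 6 = 5 + 6 = 11.
Assume S[r] = 5·(-2)^r + 6 for some r ≥ 0.
Then S[r+1] = -2S[r] + 18 = -2·(5·(-2)^r + 6) + 18 = -10·(-2)^r − 12 + 18 = 5·(-2)^{r+1} + 6.
Hence S[n] = 5·(-2)^n + 6 for every n ≥ 0, by induction.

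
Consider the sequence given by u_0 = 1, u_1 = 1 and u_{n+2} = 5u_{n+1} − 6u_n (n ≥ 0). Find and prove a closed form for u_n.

Claim: u_n = -3^n + 2·2^n.

Base cases: u_0 = 1 and -3^0 + 2·2^0 = 1; u_1 = 1 and -3^1 + 2·2^1 = 1.
Assume u_j = -3^j + 2·2^j for all 0 ≤ j ≤ k, where k ≥ 1.
Then u_{k+1} = 5u_k − 6u_{k−1} = 5·(-3^k + 2·2^k) − 6·(-3^{k−1} + 2·2^{k−1}) = -(5·3 − 6)3^{k−1} + 2·(5·2 − 6)2^{k−1} = -9·3^{k−1} + 8·2^{k−1} = -3^{k+1} + 2·2^{k+1}.
By strong induction, u_n = -3^n + 2·2^n for all n ≥ 0.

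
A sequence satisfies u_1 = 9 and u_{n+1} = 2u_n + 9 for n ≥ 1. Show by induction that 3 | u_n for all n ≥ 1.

Base case: u_1 = 9 = 3·3, so 3 | u_1.
Assume 3 | u_k, so u_k = 3t for some integer t.
Then u_{k+1} = 2u_k + 9 = 2·(3t) + 9 = 3(2t + 3), so 3 | u_{k+1}.
So the property holds for k+1, and by induction 3 | u_n for all n ≥ 1.

3 | u_n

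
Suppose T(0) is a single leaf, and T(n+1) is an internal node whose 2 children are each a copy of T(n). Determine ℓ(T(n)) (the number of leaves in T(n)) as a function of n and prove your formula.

Claim: ℓ(T(n)) = 2^n.

Base case: ℓ(T(0)) = 1, and 2^0 = 1.
Assume ℓ(T(m)) = 2^m.
Then ℓ(T(m+1)) = 2·ℓ(T(m)) = 2·2^m = 2^{m+1}.
This completes the inductive step, so ℓ(T(n)) = 2^n for all n ≥ 0.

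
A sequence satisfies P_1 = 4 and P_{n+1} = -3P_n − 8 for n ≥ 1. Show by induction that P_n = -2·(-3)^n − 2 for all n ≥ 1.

Base case: P_1 = 4, and -2·(-3)^1 − 2 = 6 − 2 = 4.
Assume P_m = -2·(-3)^m − 2 for some m ≥ 1.
Then P_{m+1} = -3P_m − 8 = -3·(-2·(-3)^m − 2) − 8 = 6·(-3)^m + 6 − 8 = -2·(-3)^{m+1} − 2.
By induction, P_n = -2·(-3)^n − 2 for all n ≥ 1.

P_n = -2·(-3)^n − 2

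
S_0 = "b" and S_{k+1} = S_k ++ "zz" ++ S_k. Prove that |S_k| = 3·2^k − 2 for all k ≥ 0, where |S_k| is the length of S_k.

Base case: |S_0| = 1, and 3·2^0 − 2 = 1.
Assume |S_m| = 3·2^m − 2.
Then |S_{m+1}| = |S_m| + 2 + |S_m| = 2|S_m| + 2 = 2(3·2^m − 2) + 2 = 3·2^{m+1} − 4 + 2 = 3·2^{m+1} − 2.
This completes the inductive step, so |S_k| = 3·2^k − 2 for all k ≥ 0.

|S_k| = 3·2^k − 2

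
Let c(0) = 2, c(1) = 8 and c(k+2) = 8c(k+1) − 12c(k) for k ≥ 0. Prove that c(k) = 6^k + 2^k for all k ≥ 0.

Base cases: c(0) = 2 and 6^0 + 2^0 = 2; c(1) = 8 and 6^1 + 2^1 = 8.
Assume c(i) = 6^i + 2^i for all 0 ≤ i ≤ j, where j ≥ 1.
Then c(j+1) = 8c(j) − 12c(j−1) = 8·(6^j + 2^j) − 12·(6^{j−1} + 2^{j−1}) = (8·6 − 12)6^{j−1} + (8·2 − 12)2^{j−1} = 36·6^{j−1} + 4·2^{j−1} = 6^{j+1} + 2^{j+1}.
By strong induction, c(k) = 6^k + 2^k for all k ≥ 0.

c(k) = 6^k + 2^k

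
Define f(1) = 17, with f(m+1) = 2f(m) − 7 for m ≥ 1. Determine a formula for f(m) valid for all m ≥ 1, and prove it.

Claim: f(m) = 5·2^m + 7.

Base case: f(1) = 17, and 5·2^1 + 7 = 10 + 7 = 17.
Assume f(r) = 5·2^r + 7 for some r ≥ 1.
Then f(r+1) = 2f(r) − 7 = 2·(5·2^r + 7) − 7 = 10·2^r + 14 − 7 = 5·2^{r+1} + 7.
Hence f(m) = 5·2^m + 7 for every m ≥ 1, by induction.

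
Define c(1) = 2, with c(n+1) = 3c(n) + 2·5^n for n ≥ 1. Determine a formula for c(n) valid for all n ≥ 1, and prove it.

Claim: c(n) = -3^n + 5^n.

Base case: c(1) = 2, and -3^1 + 5^1 = -3 + 5 = 2.
Assume c(r) = -3^r + 5^r for some r ≥ 1.
Then c(r+1) = 3c(r) + 2·5^r = 3·(-3^r + 5^r) + 2·5^r = -3^{r+1} + 3·5^r + 2·5^r = -3^{r+1} + 5·5^r = -3^{r+1} + 5^{r+1}.
So the formula holds for r+1, and by induction c(n) = -3^n + 5^n for all n ≥ 1.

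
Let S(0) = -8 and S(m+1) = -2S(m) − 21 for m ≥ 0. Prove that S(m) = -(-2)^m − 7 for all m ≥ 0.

Base case: S(0) = -8, and -(-2)^0 − 7 = -1 − 7 = -8.
Assume S(k) = -(-2)^k − 7 for some k ≥ 0.
Then S(k+1) = -2S(k) − 21 = -2·(-(-2)^k − 7) − 21 = 2·(-2)^k + 14 − 21 = -(-2)^{k+1} − 7.
By induction, S(m) = -(-2)^m − 7 for all m ≥ 0.

S(m) = -(-2)^m − 7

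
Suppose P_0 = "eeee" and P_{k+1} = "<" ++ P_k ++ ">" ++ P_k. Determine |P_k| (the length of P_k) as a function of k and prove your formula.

Claim: |P_k| = 6·2^k − 2.

Base case: |P_0| = 4, and 6·2^0 − 2 = 4.
Assume |P_m| = 6·2^m − 2.
Then |P_{m+1}| = 1 + |P_m| + 1 + |P_m| = 2|P_m| + 2 = 2(6·2^m − 2) + 2 = 6·2^{m+1} − 4 + 2 = 6·2^{m+1} − 2.
Hence |P_k| = 6·2^k − 2 for every k ≥ 0, by induction.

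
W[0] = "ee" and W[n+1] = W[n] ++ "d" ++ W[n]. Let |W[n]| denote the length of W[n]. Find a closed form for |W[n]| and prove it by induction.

Claim: |W[n]| = 3·2^n − 1.

Base case: |W[0]| = 2, and 3·2^0 − 1 = 2.
Assume |W[m]| = 3·2^m − 1.
Then |W[m+1]| = |W[m]| + 1 + |W[m]| = 2|W[m]| + 1 = 2(3·2^m − 1) + 1 = 3·2^{m+1} − 2 + 1 = 3·2^{m+1} − 1.
Hence |W[n]| = 3·2^n − 1 for every n ≥ 0, by induction.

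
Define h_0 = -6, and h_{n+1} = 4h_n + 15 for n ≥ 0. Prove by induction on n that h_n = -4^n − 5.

Base case: h_0 = -6, and -4^0 − 5 = -1 − 5 = -6.
Assume h_r = -4^r − 5 for some r ≥ 0.
Then h_{r+1} = 4h_r + 15 = 4·(-4^r − 5) + 15 = -4^{r+1} − 20 + 15 = -4^{r+1} − 5.
So the formula holds for r+1, and by induction h_n = -4^n − 5 for all n ≥ 0.

h_n = -4^n − 5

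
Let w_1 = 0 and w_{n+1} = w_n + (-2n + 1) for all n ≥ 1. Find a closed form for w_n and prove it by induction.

Claim: w_n = -n^2 + 2n − 1.

Base case: w_1 = 0, and -1^2 + 2·1 − 1 = 0.
Assume w_k = -k^2 + 2k − 1.
Then w_{k+1} = w_k + (-2k + 1) = (-k^2 + 2k − 1) + (-2k + 1) = -k^2,
and -(k+1)^2 + 2·(k+1) − 1 = -k^2.
Hence w_n = -n^2 + 2n − 1 for every n ≥ 1, by induction.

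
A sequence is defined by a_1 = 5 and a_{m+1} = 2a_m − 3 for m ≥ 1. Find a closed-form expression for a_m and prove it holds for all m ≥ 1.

Claim: a_m = 2^m + 3.

Base case: a_1 = 5, and 2^1 + 3 = 2 + 3 = 5.
Assume a_k = 2^k + 3 for some k ≥ 1.
Then a_{k+1} = 2a_k − 3 = 2·(2^k + 3) − 3 = 2^{k+1} + 6 − 3 = 2^{k+1} + 3.
This completes the inductive step, so a_m = 2^m + 3 for all m ≥ 1.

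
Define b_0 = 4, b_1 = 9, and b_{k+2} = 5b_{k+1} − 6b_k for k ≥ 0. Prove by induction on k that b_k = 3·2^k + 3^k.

Base cases: b_0 = 4 and 3·2^0 + 3^0 = 4; b_1 = 9 and 3·2^1 + 3^1 = 9.
Assume b_j = 3·2^j + 3^j for all 0 ≤ j ≤ m, where m ≥ 1.
Then b_{m+1} = 5b_m − 6b_{m−1} = 5·(3·2^m + 3^m) − 6·(3·2^{m−1} + 3^{m−1}) = 3·(5·2 − 6)2^{m−1} + (5·3 − 6)3^{m−1} = 12·2^{m−1} + 9·3^{m−1} = 3·2^{m+1} + 3^{m+1}.
By strong induction, b_k = 3·2^k + 3^k for all k ≥ 0.

b_k = 3·2^k + 3^k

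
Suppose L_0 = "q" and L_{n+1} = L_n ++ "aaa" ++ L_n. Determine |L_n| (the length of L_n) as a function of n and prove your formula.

Claim: |L_n| = 2^{n+2} − 3.

Base case: |L_0| = 1, and 2^{0+2} − 3 = 1.
Assume |L_k| = 2^{k+2} − 3.
Then |L_{k+1}| = |L_k| + 3 + |L_k| = 2|L_k| + 3 = 2(2^{k+2} − 3) + 3 = 2^{k+3} − 6 + 3 = 2^{k+3} − 3.
Hence |L_n| = 2^{n+2} − 3 for every n ≥ 0, by induction.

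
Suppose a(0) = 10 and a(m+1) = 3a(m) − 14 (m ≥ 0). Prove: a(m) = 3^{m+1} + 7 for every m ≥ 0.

Base case: a(0) = 10, and 3^{0+1} + 7 = 3 + 7 = 10.
Assume a(r) = 3^{r+1} + 7 for some r ≥ 0.
Then a(r+1) = 3a(r) − 14 = 3·(3^{r+1} + 7) − 14 = 3^{r+2} + 21 − 14 = 3^{r+2} + 7.
This completes the inductive step, so a(m) = 3^{m+1} + 7 for all m ≥ 0.

a(m) = 3^{m+1} + 7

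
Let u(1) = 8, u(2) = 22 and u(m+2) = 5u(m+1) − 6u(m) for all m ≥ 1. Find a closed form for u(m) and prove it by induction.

Claim: u(m) = 2·3^m + 2^m.

Base cases: u(1) = 8 and 2·3^1 + 2^1 = 8; u(2) = 22 and 2·3^2 + 2^2 = 22.
Assume u(i) = 2·3^i + 2^i for all 1 ≤ i ≤ j, where j ≥ 2.
Then u(j+1) = 5u(j) − 6u(j−1) = 5·(2·3^j + 2^j) − 6·(2·3^{j−1} + 2^{j−1}) = 2·(5·3 − 6)3^{j−1} + (5·2 − 6)2^{j−1} = 18·3^{j−1} + 4·2^{j−1} = 2·3^{j+1} + 2^{j+1}.
So the formula holds for j+1, and by strong induction u(m) = 2·3^m + 2^m for all m ≥ 1.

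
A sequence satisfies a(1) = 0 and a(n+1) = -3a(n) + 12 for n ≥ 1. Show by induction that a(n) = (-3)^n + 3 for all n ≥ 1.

Base case: a(1) = 0, and (-3)^1 + 3 = -3 + 3 = 0.
Assume a(k) = (-3)^k + 3 for some k ≥ 1.
Then a(k+1) = -3a(k) + 12 = -3·((-3)^k + 3) + 12 = -3·(-3)^k − 9 + 12 = (-3)^{k+1} + 3.
So the formula holds for k+1, and by induction a(n) = (-3)^n + 3 for all n ≥ 1.

a(n) = (-3)^n + 3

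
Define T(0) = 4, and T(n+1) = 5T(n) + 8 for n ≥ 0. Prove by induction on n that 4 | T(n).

Base case: T(0) = 4 = 4·1, so 4 | T(0).
Assume 4 | T(m), so T(m) = 4t for some integer t.
Then T(m+1) = 5T(m) + 8 = 5·(4t) + 8 = 4(5t + 2), so 4 | T(m+1).
This completes the inductive step, so 4 | T(n) for all n ≥ 0.

4 | T(n)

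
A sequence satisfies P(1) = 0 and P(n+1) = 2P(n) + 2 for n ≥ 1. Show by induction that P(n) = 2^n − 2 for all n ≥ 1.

Base case: P(1) = 0, and 2^1 − 2 = 2 − 2 = 0.
Assume P(m) = 2^m − 2 for some m ≥ 1.
Then P(m+1) = 2P(m) + 2 = 2·(2^m − 2) + 2 = 2^{m+1} − 4 + 2 = 2^{m+1} − 2.
So the formula holds for m+1, and by induction P(n) = 2^n − 2 for all n ≥ 1.

P(n) = 2^n − 2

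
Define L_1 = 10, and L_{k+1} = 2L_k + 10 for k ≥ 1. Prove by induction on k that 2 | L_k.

Base case: L_1 = 10 = 2·5, so 2 | L_1.
Assume 2 | L_r, so L_r = 2t for some integer t.
Then L_{r+1} = 2L_r + 10 = 2·(2t) + 10 = 2(2t + 5), so 2 | L_{r+1}.
Hence 2 | L_k for every k ≥ 1, by induction.

2 | L_k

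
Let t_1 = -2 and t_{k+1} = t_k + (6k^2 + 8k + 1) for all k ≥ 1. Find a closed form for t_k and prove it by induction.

Claim: t_k = 2k^3 + k^2 − 2k − 3.

Base case: t_1 = -2, and 2·1^3 + 1^2 − 2·1 − 3 = -2.
Assume t_m = 2m^3 + m^2 − 2m − 3.
Then t_{m+1} = t_m + (6m^2 + 8m + 1) = (2m^3 + m^2 − 2m − 3) + (6m^2 + 8m + 1) = 2m^3 + 7m^2 + 6m − 2,
and 2·(m+1)^3 + (m+1)^2 − 2·(m+1) − 3 = 2m^3 + 7m^2 + 6m − 2.
Hence t_k = 2k^3 + k^2 − 2k − 3 for every k ≥ 1, by induction.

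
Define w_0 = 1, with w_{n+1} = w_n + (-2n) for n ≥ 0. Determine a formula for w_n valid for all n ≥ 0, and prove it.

Claim: w_n = -n^2 + n + 1.

Base case: w_0 = 1, and -0^2 + 0 + 1 = 1.
Assume w_k = -k^2 + k + 1.
Then w_{k+1} = w_k + (-2k) = (-k^2 + k + 1) + (-2k) = -k^2 − k + 1,
and -(k+1)^2 + (k+1) + 1 = -k^2 − k + 1.
Hence w_n = -n^2 + n + 1 for every n ≥ 0, by induction.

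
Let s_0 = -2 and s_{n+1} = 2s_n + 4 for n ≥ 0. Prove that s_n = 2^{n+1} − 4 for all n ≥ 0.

Base case: s_0 = -2, and 2^{0+1} − 4 = 2 − 4 = -2.
Assume s_r = 2^{r+1} − 4 for some r ≥ 0.
Then s_{r+1} = 2s_r + 4 = 2·(2^{r+1} − 4) + 4 = 2^{r+2} − 8 + 4 = 2^{r+2} − 4.
Hence s_n = 2^{n+1} − 4 for every n ≥ 0, by induction.

s_n = 2^{n+1} − 4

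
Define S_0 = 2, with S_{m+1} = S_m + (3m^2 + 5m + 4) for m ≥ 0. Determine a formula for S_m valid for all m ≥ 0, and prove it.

Claim: S_m = m^3 + m^2 + 2m + 2.

Base case: S_0 = 2, and 0^3 + 0^2 + 2·0 + 2 = 2.
Assume S_j = j^3 + j^2 + 2j + 2.
Then S_{j+1} = S_j + (3j^2 + 5j + 4) = (j^3 + j^2 + 2j + 2) + (3j^2 + 5j + 4) = j^3 + 4j^2 + 7j + 6,
and (j+1)^3 + (j+1)^2 + 2·(j+1) + 2 = j^3 + 4j^2 + 7j + 6.
This completes the inductive step, so S_m = m^3 + m^2 + 2m + 2 for all m ≥ 0.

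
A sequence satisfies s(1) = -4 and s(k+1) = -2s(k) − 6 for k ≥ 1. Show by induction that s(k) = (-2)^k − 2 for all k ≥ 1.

Base case: s(1) = -4, and (-2)^1 − 2 = -2 − 2 = -4.
Assume s(r) = (-2)^r − 2 for some r ≥ 1.
Then s(r+1) = -2s(r) − 6 = -2·((-2)^r − 2) − 6 = -2·(-2)^r + 4 − 6 = (-2)^{r+1} − 2.
By induction, s(k) = (-2)^k − 2 for all k ≥ 1.

s(k) = (-2)^k − 2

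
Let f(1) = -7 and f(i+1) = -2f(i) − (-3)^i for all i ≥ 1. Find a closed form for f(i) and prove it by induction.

Claim: f(i) = 2·(-2)^i + (-3)^i.

Base case: f(1) = -7, and 2·(-2)^1 + (-3)^1 = -4 − 3 = -7.
Assume f(j) = 2·(-2)^j + (-3)^j for some j ≥ 1.
Then f(j+1) = -2f(j) − (-3)^j = -2·(2·(-2)^j + (-3)^j) − (-3)^j = 2·(-2)^{j+1} − 2·(-3)^j − (-3)^j = 2·(-2)^{j+1} − 3·(-3)^j = 2·(-2)^{j+1} + (-3)^{j+1}.
So the formula holds for j+1, and by induction f(i) = 2·(-2)^i + (-3)^i for all i ≥ 1.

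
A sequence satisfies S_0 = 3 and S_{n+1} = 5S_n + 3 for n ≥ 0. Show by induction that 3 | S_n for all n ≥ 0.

Base case: S_0 = 3 = 3·1, so 3 | S_0.
Assume 3 | S_j, so S_j = 3t for some integer t.
Then S_{j+1} = 5S_j + 3 = 5·(3t) + 3 = 3(5t + 1), so 3 | S_{j+1}.
This completes the inductive step, so 3 | S_n for all n ≥ 0.

3 | S_n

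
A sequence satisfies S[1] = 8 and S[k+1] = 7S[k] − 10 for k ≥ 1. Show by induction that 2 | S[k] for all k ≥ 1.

Base case: S[1] = 8 = 2·4, so 2 | S[1].
Assume 2 | S[j], so S[j] = 2t for some integer t.
Then S[j+1] = 7S[j] − 10 = 7·(2t) − 10 = 2(7t − 5), so 2 | S[j+1].
So the property holds for j+1, and by induction 2 | S[k] for all k ≥ 1.

2 | S[k]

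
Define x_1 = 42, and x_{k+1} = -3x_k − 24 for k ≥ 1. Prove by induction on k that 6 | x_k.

Base case: x_1 = 42 = 6·7, so 6 | x_1.
Assume 6 | x_j, so x_j = 6t for some integer t.
Then x_{j+1} = -3x_j − 24 = -3·(6t) − 24 = 6(-3t − 4), so 6 | x_{j+1}.
By induction, 6 | x_k for all k ≥ 1.

6 | x_k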